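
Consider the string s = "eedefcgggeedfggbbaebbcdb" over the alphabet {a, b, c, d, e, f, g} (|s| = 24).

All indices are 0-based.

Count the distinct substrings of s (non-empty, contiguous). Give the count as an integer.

277

sorted suffixes:
  #0 SA[0]=17  'aebbcdb'
  #1 SA[1]=23  'b'
  #2 SA[2]=16  'baebbcdb'
  #3 SA[3]=15  'bbaebbcdb'
  #4 SA[4]=19  'bbcdb'
  #5 SA[5]=20  'bcdb'
  #6 SA[6]=21  'cdb'
  #7 SA[7]=5  'cgggeedfggbbaebbcdb'
  #8 SA[8]=22  'db'
  #9 SA[9]=2  'defcgggeedfggbbaebbcdb'
  #10 SA[10]=11  'dfggbbaebbcdb'
  #11 SA[11]=18  'ebbcdb'
  #12 SA[12]=1  'edefcgggeedfggbbaebbcdb'
  #13 SA[13]=10  'edfggbbaebbcdb'
  #14 SA[14]=0  'eedefcgggeedfggbbaebbcdb'
  #15 SA[15]=9  'eedfggbbaebbcdb'
  #16 SA[16]=3  'efcgggeedfggbbaebbcdb'
  #17 SA[17]=4  'fcgggeedfggbbaebbcdb'
  #18 SA[18]=12  'fggbbaebbcdb'
  #19 SA[19]=14  'gbbaebbcdb'
  #20 SA[20]=8  'geedfggbbaebbcdb'
  #21 SA[21]=13  'ggbbaebbcdb'
  #22 SA[22]=7  'ggeedfggbbaebbcdb'
  #23 SA[23]=6  'gggeedfggbbaebbcdb'

SA = [17, 23, 16, 15, 19, 20, 21, 5, 22, 2, 11, 18, 1, 10, 0, 9, 3, 4, 12, 14, 8, 13, 7, 6]
rank  pair      lcp
   1  s[17:],s[23:]  0  ''
   2  s[23:],s[16:]  1  'b'
   3  s[16:],s[15:]  1  'b'
   4  s[15:],s[19:]  2  'bb'
   5  s[19:],s[20:]  1  'b'
   6  s[20:],s[21:]  0  ''
   7  s[21:],s[5:]  1  'c'
   8  s[5:],s[22:]  0  ''
   9  s[22:],s[2:]  1  'd'
  10  s[2:],s[11:]  1  'd'
  11  s[11:],s[18:]  0  ''
  12  s[18:],s[1:]  1  'e'
  13  s[1:],s[10:]  2  'ed'
  14  s[10:],s[0:]  1  'e'
  15  s[0:],s[9:]  3  'eed'
  16  s[9:],s[3:]  1  'e'
  17  s[3:],s[4:]  0  ''
  18  s[4:],s[12:]  1  'f'
  19  s[12:],s[14:]  0  ''
  20  s[14:],s[8:]  1  'g'
  21  s[8:],s[13:]  1  'g'
  22  s[13:],s[7:]  2  'gg'
  23  s[7:],s[6:]  2  'gg'

n(n+1)/2 = 24·25/2 = 300
Σ LCP = 0 + 0 + 1 + 1 + 2 + 1 + 0 + 1 + 0 + 1 + 1 + 0 + 1 + 2 + 1 + 3 + 1 + 0 + 1 + 0 + 1 + 1 + 2 + 2 = 23
distinct = 300 − 23 = 277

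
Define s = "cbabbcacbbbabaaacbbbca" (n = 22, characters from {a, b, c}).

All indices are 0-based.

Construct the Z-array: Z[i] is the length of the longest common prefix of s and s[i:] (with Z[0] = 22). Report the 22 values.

[22, 0, 0, 0, 0, 1, 0, 2, 0, 0, 0, 0, 0, 0, 0, 0, 2, 0, 0, 0, 1, 0]

Z[0]=22
i=1: fresh scan; Z[1]=0
i=2: fresh scan; Z[2]=0
i=3: fresh scan; Z[3]=0
i=4: fresh scan; Z[4]=0
i=5: fresh scan; Z[5]=1 grow→box=[5,6)
i=6: fresh scan; Z[6]=0
i=7: fresh scan; Z[7]=2 grow→box=[7,9)
i=8: min(r-i=1, Z[1]=0)=0; Z[8]=0
i=9: fresh scan; Z[9]=0
i=10: fresh scan; Z[10]=0
i=11: fresh scan; Z[11]=0
i=12: fresh scan; Z[12]=0
i=13: fresh scan; Z[13]=0
i=14: fresh scan; Z[14]=0
i=15: fresh scan; Z[15]=0
i=16: fresh scan; Z[16]=2 grow→box=[16,18)
i=17: min(r-i=1, Z[1]=0)=0; Z[17]=0
i=18: fresh scan; Z[18]=0
i=19: fresh scan; Z[19]=0
i=20: fresh scan; Z[20]=1 grow→box=[20,21)
i=21: fresh scan; Z[21]=0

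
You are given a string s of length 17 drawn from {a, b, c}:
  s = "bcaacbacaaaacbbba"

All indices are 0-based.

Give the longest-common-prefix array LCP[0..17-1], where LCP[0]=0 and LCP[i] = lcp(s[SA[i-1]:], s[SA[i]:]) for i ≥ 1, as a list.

[0, 1, 3, 2, 4, 1, 2, 3, 0, 2, 1, 2, 1, 0, 3, 1, 2]

rank | idx | suffix
   0 |  16 | a
   1 |   8 | aaaacbbba
   2 |   9 | aaacbbba
   3 |   2 | aacbacaaaacbbba
   4 |  10 | aacbbba
   5 |   6 | acaaaacbbba
   6 |   3 | acbacaaaacbbba
   7 |  11 | acbbba
   8 |  15 | ba
   9 |   5 | bacaaaacbbba
  10 |  14 | bba
  11 |  13 | bbba
  12 |   0 | bcaacbacaaaacbbba
  13 |   7 | caaaacbbba
  14 |   1 | caacbacaaaacbbba
  15 |   4 | cbacaaaacbbba
  16 |  12 | cbbba

SA = [16, 8, 9, 2, 10, 6, 3, 11, 15, 5, 14, 13, 0, 7, 1, 4, 12]
[i] adj suffixes → lcp
  [1] 16/8 → 1 ('a')
  [2] 8/9 → 3 ('aaa')
  [3] 9/2 → 2 ('aa')
  [4] 2/10 → 4 ('aacb')
  [5] 10/6 → 1 ('a')
  [6] 6/3 → 2 ('ac')
  [7] 3/11 → 3 ('acb')
  [8] 11/15 → 0 ('')
  [9] 15/5 → 2 ('ba')
  [10] 5/14 → 1 ('b')
  [11] 14/13 → 2 ('bb')
  [12] 13/0 → 1 ('b')
  [13] 0/7 → 0 ('')
  [14] 7/1 → 3 ('caa')
  [15] 1/4 → 1 ('c')
  [16] 4/12 → 2 ('cb')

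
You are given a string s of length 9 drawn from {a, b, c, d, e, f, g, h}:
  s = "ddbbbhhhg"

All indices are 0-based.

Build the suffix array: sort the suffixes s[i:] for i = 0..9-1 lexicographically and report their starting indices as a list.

[2, 3, 4, 1, 0, 8, 7, 6, 5]

rank→(start, suffix):
  0 → (2, 'bbbhhhg')
  1 → (3, 'bbhhhg')
  2 → (4, 'bhhhg')
  3 → (1, 'dbbbhhhg')
  4 → (0, 'ddbbbhhhg')
  5 → (8, 'g')
  6 → (7, 'hg')
  7 → (6, 'hhg')
  8 → (5, 'hhhg')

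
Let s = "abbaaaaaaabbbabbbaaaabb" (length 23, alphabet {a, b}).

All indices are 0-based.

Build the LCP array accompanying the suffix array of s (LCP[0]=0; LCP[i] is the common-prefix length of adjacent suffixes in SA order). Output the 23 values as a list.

[0, 6, 5, 4, 6, 3, 5, 2, 4, 1, 3, 3, 5, 0, 1, 5, 2, 1, 2, 6, 3, 2, 4]

rank | idx | suffix
   0 |   3 | aaaaaaabbbabbbaaaabb
   1 |   4 | aaaaaabbbabbbaaaabb
   2 |   5 | aaaaabbbabbbaaaabb
   3 |  17 | aaaabb
   4 |   6 | aaaabbbabbbaaaabb
   5 |  18 | aaabb
   6 |   7 | aaabbbabbbaaaabb
   7 |  19 | aabb
   8 |   8 | aabbbabbbaaaabb
   9 |  20 | abb
  10 |   0 | abbaaaaaaabbbabbbaaaabb
  11 |  13 | abbbaaaabb
  12 |   9 | abbbabbbaaaabb
  13 |  22 | b
  14 |   2 | baaaaaaabbbabbbaaaabb
  15 |  16 | baaaabb
  16 |  12 | babbbaaaabb
  17 |  21 | bb
  18 |   1 | bbaaaaaaabbbabbbaaaabb
  19 |  15 | bbaaaabb
  20 |  11 | bbabbbaaaabb
  21 |  14 | bbbaaaabb
  22 |  10 | bbbabbbaaaabb

SA = [3, 4, 5, 17, 6, 18, 7, 19, 8, 20, 0, 13, 9, 22, 2, 16, 12, 21, 1, 15, 11, 14, 10]
rank  pair      lcp
   1  s[3:],s[4:]  6  'aaaaaa'
   2  s[4:],s[5:]  5  'aaaaa'
   3  s[5:],s[17:]  4  'aaaa'
   4  s[17:],s[6:]  6  'aaaabb'
   5  s[6:],s[18:]  3  'aaa'
   6  s[18:],s[7:]  5  'aaabb'
   7  s[7:],s[19:]  2  'aa'
   8  s[19:],s[8:]  4  'aabb'
   9  s[8:],s[20:]  1  'a'
  10  s[20:],s[0:]  3  'abb'
  11  s[0:],s[13:]  3  'abb'
  12  s[13:],s[9:]  5  'abbba'
  13  s[9:],s[22:]  0  ''
  14  s[22:],s[2:]  1  'b'
  15  s[2:],s[16:]  5  'baaaa'
  16  s[16:],s[12:]  2  'ba'
  17  s[12:],s[21:]  1  'b'
  18  s[21:],s[1:]  2  'bb'
  19  s[1:],s[15:]  6  'bbaaaa'
  20  s[15:],s[11:]  3  'bba'
  21  s[11:],s[14:]  2  'bb'
  22  s[14:],s[10:]  4  'bbba'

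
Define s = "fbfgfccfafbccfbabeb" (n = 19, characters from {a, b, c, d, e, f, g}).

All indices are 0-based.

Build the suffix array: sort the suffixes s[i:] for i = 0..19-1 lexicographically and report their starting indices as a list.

[15, 8, 18, 14, 10, 16, 1, 5, 11, 6, 12, 17, 7, 13, 9, 0, 4, 2, 3]

rank | idx | suffix
   0 |  15 | abeb
   1 |   8 | afbccfbabeb
   2 |  18 | b
   3 |  14 | babeb
   4 |  10 | bccfbabeb
   5 |  16 | beb
   6 |   1 | bfgfccfafbccfbabeb
   7 |   5 | ccfafbccfbabeb
   8 |  11 | ccfbabeb
   9 |   6 | cfafbccfbabeb
  10 |  12 | cfbabeb
  11 |  17 | eb
  12 |   7 | fafbccfbabeb
  13 |  13 | fbabeb
  14 |   9 | fbccfbabeb
  15 |   0 | fbfgfccfafbccfbabeb
  16 |   4 | fccfafbccfbabeb
  17 |   2 | fgfccfafbccfbabeb
  18 |   3 | gfccfafbccfbabeb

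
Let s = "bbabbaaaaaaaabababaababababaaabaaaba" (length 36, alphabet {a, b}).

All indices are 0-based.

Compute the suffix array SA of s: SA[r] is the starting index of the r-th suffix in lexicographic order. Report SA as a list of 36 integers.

sorted suffixes:
  #0 SA[0]=35  'a'
  #1 SA[1]=5  'aaaaaaaabababaababababaaabaaaba'
  #2 SA[2]=6  'aaaaaaabababaababababaaabaaaba'
  #3 SA[3]=7  'aaaaaabababaababababaaabaaaba'
  #4 SA[4]=8  'aaaaabababaababababaaabaaaba'
  #5 SA[5]=9  'aaaabababaababababaaabaaaba'
  #6 SA[6]=31  'aaaba'
  #7 SA[7]=27  'aaabaaaba'
  #8 SA[8]=10  'aaabababaababababaaabaaaba'
  #9 SA[9]=32  'aaba'
  #10 SA[10]=28  'aabaaaba'
  #11 SA[11]=11  'aabababaababababaaabaaaba'
  #12 SA[12]=18  'aababababaaabaaaba'
  #13 SA[13]=33  'aba'
  #14 SA[14]=29  'abaaaba'
  #15 SA[15]=25  'abaaabaaaba'
  #16 SA[16]=16  'abaababababaaabaaaba'
  #17 SA[17]=23  'ababaaabaaaba'
  #18 SA[18]=14  'ababaababababaaabaaaba'
  #19 SA[19]=21  'abababaaabaaaba'
  #20 SA[20]=12  'abababaababababaaabaaaba'
  #21 SA[21]=19  'ababababaaabaaaba'
  #22 SA[22]=2  'abbaaaaaaaabababaababababaaabaaaba'
  #23 SA[23]=34  'ba'
  #24 SA[24]=4  'baaaaaaaabababaababababaaabaaaba'
  #25 SA[25]=30  'baaaba'
  #26 SA[26]=26  'baaabaaaba'
  #27 SA[27]=17  'baababababaaabaaaba'
  #28 SA[28]=24  'babaaabaaaba'
  #29 SA[29]=15  'babaababababaaabaaaba'
  #30 SA[30]=22  'bababaaabaaaba'
  #31 SA[31]=13  'bababaababababaaabaaaba'
  #32 SA[32]=20  'babababaaabaaaba'
  #33 SA[33]=1  'babbaaaaaaaabababaababababaaabaaaba'
  #34 SA[34]=3  'bbaaaaaaaabababaababababaaabaaaba'
  #35 SA[35]=0  'bbabbaaaaaaaabababaababababaaabaaaba'

[35, 5, 6, 7, 8, 9, 31, 27, 10, 32, 28, 11, 18, 33, 29, 25, 16, 23, 14, 21, 12, 19, 2, 34, 4, 30, 26, 17, 24, 15, 22, 13, 20, 1, 3, 0]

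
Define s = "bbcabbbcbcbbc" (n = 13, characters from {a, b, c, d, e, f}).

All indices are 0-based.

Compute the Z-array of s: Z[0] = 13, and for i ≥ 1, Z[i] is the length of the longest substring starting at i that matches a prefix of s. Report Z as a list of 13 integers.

Z[0]=13
i=1: fresh scan; Z[1]=1 scan→box=[1,2)
i=2: fresh scan; Z[2]=0
i=3: fresh scan; Z[3]=0
i=4: fresh scan; Z[4]=2 scan→box=[4,6)
i=5: min(r-i=1, Z[1]=1)=1; Z[5]=3 scan→box=[5,8)
i=6: min(r-i=2, Z[1]=1)=1; Z[6]=1
i=7: min(r-i=1, Z[2]=0)=0; Z[7]=0
i=8: fresh scan; Z[8]=1 scan→box=[8,9)
i=9: fresh scan; Z[9]=0
i=10: fresh scan; Z[10]=3 scan→box=[10,13)
i=11: min(r-i=2, Z[1]=1)=1; Z[11]=1
i=12: min(r-i=1, Z[2]=0)=0; Z[12]=0

[13, 1, 0, 0, 2, 3, 1, 0, 1, 0, 3, 1, 0]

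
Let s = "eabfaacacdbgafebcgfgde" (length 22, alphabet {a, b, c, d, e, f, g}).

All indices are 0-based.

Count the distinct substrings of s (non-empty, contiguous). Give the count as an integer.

237

rank | idx | suffix
   0 |   4 | aacacdbgafebcgfgde
   1 |   1 | abfaacacdbgafebcgfgde
   2 |   5 | acacdbgafebcgfgde
   3 |   7 | acdbgafebcgfgde
   4 |  12 | afebcgfgde
   5 |  15 | bcgfgde
   6 |   2 | bfaacacdbgafebcgfgde
   7 |  10 | bgafebcgfgde
   8 |   6 | cacdbgafebcgfgde
   9 |   8 | cdbgafebcgfgde
  10 |  16 | cgfgde
  11 |   9 | dbgafebcgfgde
  12 |  20 | de
  13 |  21 | e
  14 |   0 | eabfaacacdbgafebcgfgde
  15 |  14 | ebcgfgde
  16 |   3 | faacacdbgafebcgfgde
  17 |  13 | febcgfgde
  18 |  18 | fgde
  19 |  11 | gafebcgfgde
  20 |  19 | gde
  21 |  17 | gfgde

SA = [4, 1, 5, 7, 12, 15, 2, 10, 6, 8, 16, 9, 20, 21, 0, 14, 3, 13, 18, 11, 19, 17]
rank  pair      lcp
   1  s[4:],s[1:]  1  'a'
   2  s[1:],s[5:]  1  'a'
   3  s[5:],s[7:]  2  'ac'
   4  s[7:],s[12:]  1  'a'
   5  s[12:],s[15:]  0  ''
   6  s[15:],s[2:]  1  'b'
   7  s[2:],s[10:]  1  'b'
   8  s[10:],s[6:]  0  ''
   9  s[6:],s[8:]  1  'c'
  10  s[8:],s[16:]  1  'c'
  11  s[16:],s[9:]  0  ''
  12  s[9:],s[20:]  1  'd'
  13  s[20:],s[21:]  0  ''
  14  s[21:],s[0:]  1  'e'
  15  s[0:],s[14:]  1  'e'
  16  s[14:],s[3:]  0  ''
  17  s[3:],s[13:]  1  'f'
  18  s[13:],s[18:]  1  'f'
  19  s[18:],s[11:]  0  ''
  20  s[11:],s[19:]  1  'g'
  21  s[19:],s[17:]  1  'g'

n(n+1)/2 = 22·23/2 = 253
Σ LCP = 0 + 1 + 1 + 2 + 1 + 0 + 1 + 1 + 0 + 1 + 1 + 0 + 1 + 0 + 1 + 1 + 0 + 1 + 1 + 0 + 1 + 1 = 16
distinct = 253 − 16 = 237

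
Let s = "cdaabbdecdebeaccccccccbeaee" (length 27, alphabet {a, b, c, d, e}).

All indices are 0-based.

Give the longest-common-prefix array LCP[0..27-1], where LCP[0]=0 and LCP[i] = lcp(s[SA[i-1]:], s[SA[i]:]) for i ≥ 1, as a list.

[0, 1, 1, 1, 0, 1, 1, 3, 0, 1, 2, 3, 4, 5, 6, 7, 1, 2, 0, 1, 2, 0, 1, 2, 1, 1, 1]

rank | idx | suffix
   0 |   2 | aabbdecdebeaccccccccbeaee
   1 |   3 | abbdecdebeaccccccccbeaee
   2 |  13 | accccccccbeaee
   3 |  24 | aee
   4 |   4 | bbdecdebeaccccccccbeaee
   5 |   5 | bdecdebeaccccccccbeaee
   6 |  11 | beaccccccccbeaee
   7 |  22 | beaee
   8 |  21 | cbeaee
   9 |  20 | ccbeaee
  10 |  19 | cccbeaee
  11 |  18 | ccccbeaee
  12 |  17 | cccccbeaee
  13 |  16 | ccccccbeaee
  14 |  15 | cccccccbeaee
  15 |  14 | ccccccccbeaee
  16 |   0 | cdaabbdecdebeaccccccccbeaee
  17 |   8 | cdebeaccccccccbeaee
  18 |   1 | daabbdecdebeaccccccccbeaee
  19 |   9 | debeaccccccccbeaee
  20 |   6 | decdebeaccccccccbeaee
  21 |  26 | e
  22 |  12 | eaccccccccbeaee
  23 |  23 | eaee
  24 |  10 | ebeaccccccccbeaee
  25 |   7 | ecdebeaccccccccbeaee
  26 |  25 | ee

SA = [2, 3, 13, 24, 4, 5, 11, 22, 21, 20, 19, 18, 17, 16, 15, 14, 0, 8, 1, 9, 6, 26, 12, 23, 10, 7, 25]
i: (SA[i-1],SA[i]) lcp shared
  1: (2,3) 1 'a'
  2: (3,13) 1 'a'
  3: (13,24) 1 'a'
  4: (24,4) 0 ''
  5: (4,5) 1 'b'
  6: (5,11) 1 'b'
  7: (11,22) 3 'bea'
  8: (22,21) 0 ''
  9: (21,20) 1 'c'
  10: (20,19) 2 'cc'
  11: (19,18) 3 'ccc'
  12: (18,17) 4 'cccc'
  13: (17,16) 5 'ccccc'
  14: (16,15) 6 'cccccc'
  15: (15,14) 7 'ccccccc'
  16: (14,0) 1 'c'
  17: (0,8) 2 'cd'
  18: (8,1) 0 ''
  19: (1,9) 1 'd'
  20: (9,6) 2 'de'
  21: (6,26) 0 ''
  22: (26,12) 1 'e'
  23: (12,23) 2 'ea'
  24: (23,10) 1 'e'
  25: (10,7) 1 'e'
  26: (7,25) 1 'e'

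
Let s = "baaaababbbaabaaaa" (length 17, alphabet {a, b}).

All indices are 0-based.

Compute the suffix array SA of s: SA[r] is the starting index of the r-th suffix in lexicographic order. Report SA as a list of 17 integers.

sorted suffixes:
  #0 SA[0]=16  'a'
  #1 SA[1]=15  'aa'
  #2 SA[2]=14  'aaa'
  #3 SA[3]=13  'aaaa'
  #4 SA[4]=1  'aaaababbbaabaaaa'
  #5 SA[5]=2  'aaababbbaabaaaa'
  #6 SA[6]=10  'aabaaaa'
  #7 SA[7]=3  'aababbbaabaaaa'
  #8 SA[8]=11  'abaaaa'
  #9 SA[9]=4  'ababbbaabaaaa'
  #10 SA[10]=6  'abbbaabaaaa'
  #11 SA[11]=12  'baaaa'
  #12 SA[12]=0  'baaaababbbaabaaaa'
  #13 SA[13]=9  'baabaaaa'
  #14 SA[14]=5  'babbbaabaaaa'
  #15 SA[15]=8  'bbaabaaaa'
  #16 SA[16]=7  'bbbaabaaaa'

[16, 15, 14, 13, 1, 2, 10, 3, 11, 4, 6, 12, 0, 9, 5, 8, 7]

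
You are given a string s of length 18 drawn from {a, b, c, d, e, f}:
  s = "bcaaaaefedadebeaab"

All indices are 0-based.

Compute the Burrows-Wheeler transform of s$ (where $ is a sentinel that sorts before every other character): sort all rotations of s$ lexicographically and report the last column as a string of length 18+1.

bcaeaadaa$ebeabdfae

rank  rotation             last
    0  $bcaaaaefedadebeaab  b
    1  aaaaefedadebeaab$bc  c
    2  aaaefedadebeaab$bca  a
    3  aab$bcaaaaefedadebe  e
    4  aaefedadebeaab$bcaa  a
    5  ab$bcaaaaefedadebea  a
    6  adebeaab$bcaaaaefed  d
    7  aefedadebeaab$bcaaa  a
    8  b$bcaaaaefedadebeaa  a
    9  bcaaaaefedadebeaab$  $
   10  beaab$bcaaaaefedade  e
   11  caaaaefedadebeaab$b  b
   12  dadebeaab$bcaaaaefe  e
   13  debeaab$bcaaaaefeda  a
   14  eaab$bcaaaaefedadeb  b
   15  ebeaab$bcaaaaefedad  d
   16  edadebeaab$bcaaaaef  f
   17  efedadebeaab$bcaaaa  a
   18  fedadebeaab$bcaaaae  e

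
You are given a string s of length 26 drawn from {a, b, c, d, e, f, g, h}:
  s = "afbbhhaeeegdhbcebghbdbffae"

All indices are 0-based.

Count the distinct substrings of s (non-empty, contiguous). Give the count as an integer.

330

rank | idx | suffix
   0 |  24 | ae
   1 |   6 | aeeegdhbcebghbdbffae
   2 |   0 | afbbhhaeeegdhbcebghbdbffae
   3 |   2 | bbhhaeeegdhbcebghbdbffae
   4 |  13 | bcebghbdbffae
   5 |  19 | bdbffae
   6 |  21 | bffae
   7 |  16 | bghbdbffae
   8 |   3 | bhhaeeegdhbcebghbdbffae
   9 |  14 | cebghbdbffae
  10 |  20 | dbffae
  11 |  11 | dhbcebghbdbffae
  12 |  25 | e
  13 |  15 | ebghbdbffae
  14 |   7 | eeegdhbcebghbdbffae
  15 |   8 | eegdhbcebghbdbffae
  16 |   9 | egdhbcebghbdbffae
  17 |  23 | fae
  18 |   1 | fbbhhaeeegdhbcebghbdbffae
  19 |  22 | ffae
  20 |  10 | gdhbcebghbdbffae
  21 |  17 | ghbdbffae
  22 |   5 | haeeegdhbcebghbdbffae
  23 |  12 | hbcebghbdbffae
  24 |  18 | hbdbffae
  25 |   4 | hhaeeegdhbcebghbdbffae

SA = [24, 6, 0, 2, 13, 19, 21, 16, 3, 14, 20, 11, 25, 15, 7, 8, 9, 23, 1, 22, 10, 17, 5, 12, 18, 4]
[i] adj suffixes → lcp
  [1] 24/6 → 2 ('ae')
  [2] 6/0 → 1 ('a')
  [3] 0/2 → 0 ('')
  [4] 2/13 → 1 ('b')
  [5] 13/19 → 1 ('b')
  [6] 19/21 → 1 ('b')
  [7] 21/16 → 1 ('b')
  [8] 16/3 → 1 ('b')
  [9] 3/14 → 0 ('')
  [10] 14/20 → 0 ('')
  [11] 20/11 → 1 ('d')
  [12] 11/25 → 0 ('')
  [13] 25/15 → 1 ('e')
  [14] 15/7 → 1 ('e')
  [15] 7/8 → 2 ('ee')
  [16] 8/9 → 1 ('e')
  [17] 9/23 → 0 ('')
  [18] 23/1 → 1 ('f')
  [19] 1/22 → 1 ('f')
  [20] 22/10 → 0 ('')
  [21] 10/17 → 1 ('g')
  [22] 17/5 → 0 ('')
  [23] 5/12 → 1 ('h')
  [24] 12/18 → 2 ('hb')
  [25] 18/4 → 1 ('h')

n(n+1)/2 = 26·27/2 = 351
Σ LCP = 0 + 2 + 1 + 0 + 1 + 1 + 1 + 1 + 1 + 0 + 0 + 1 + 0 + 1 + 1 + 2 + 1 + 0 + 1 + 1 + 0 + 1 + 0 + 1 + 2 + 1 = 21
distinct = 351 − 21 = 330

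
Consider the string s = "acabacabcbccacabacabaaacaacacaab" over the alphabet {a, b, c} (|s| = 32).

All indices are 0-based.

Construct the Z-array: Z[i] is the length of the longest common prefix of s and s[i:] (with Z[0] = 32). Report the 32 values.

Z[0]=32
i=1: fresh scan; Z[1]=0
i=2: fresh scan; Z[2]=1 extend→box=[2,3)
i=3: fresh scan; Z[3]=0
i=4: fresh scan; Z[4]=4 extend→box=[4,8)
i=5: min(r-i=3, Z[1]=0)=0; Z[5]=0
i=6: min(r-i=2, Z[2]=1)=1; Z[6]=1
i=7: min(r-i=1, Z[3]=0)=0; Z[7]=0
i=8: fresh scan; Z[8]=0
i=9: fresh scan; Z[9]=0
i=10: fresh scan; Z[10]=0
i=11: fresh scan; Z[11]=0
i=12: fresh scan; Z[12]=8 extend→box=[12,20)
i=13: min(r-i=7, Z[1]=0)=0; Z[13]=0
i=14: min(r-i=6, Z[2]=1)=1; Z[14]=1
i=15: min(r-i=5, Z[3]=0)=0; Z[15]=0
i=16: min(r-i=4, Z[4]=4)=4; Z[16]=5 extend→box=[16,21)
i=17: min(r-i=4, Z[1]=0)=0; Z[17]=0
i=18: min(r-i=3, Z[2]=1)=1; Z[18]=1
i=19: min(r-i=2, Z[3]=0)=0; Z[19]=0
i=20: min(r-i=1, Z[4]=4)=1; Z[20]=1
i=21: fresh scan; Z[21]=1 extend→box=[21,22)
i=22: fresh scan; Z[22]=3 extend→box=[22,25)
i=23: min(r-i=2, Z[1]=0)=0; Z[23]=0
i=24: min(r-i=1, Z[2]=1)=1; Z[24]=1
i=25: fresh scan; Z[25]=3 extend→box=[25,28)
i=26: min(r-i=2, Z[1]=0)=0; Z[26]=0
i=27: min(r-i=1, Z[2]=1)=1; Z[27]=3 extend→box=[27,30)
i=28: min(r-i=2, Z[1]=0)=0; Z[28]=0
i=29: min(r-i=1, Z[2]=1)=1; Z[29]=1
i=30: fresh scan; Z[30]=1 extend→box=[30,31)
i=31: fresh scan; Z[31]=0

[32, 0, 1, 0, 4, 0, 1, 0, 0, 0, 0, 0, 8, 0, 1, 0, 5, 0, 1, 0, 1, 1, 3, 0, 1, 3, 0, 3, 0, 1, 1, 0]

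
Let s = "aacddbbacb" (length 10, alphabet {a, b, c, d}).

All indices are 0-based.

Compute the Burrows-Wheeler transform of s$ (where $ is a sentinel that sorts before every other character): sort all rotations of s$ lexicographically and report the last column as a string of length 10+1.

rank  rotation     last
    0  $aacddbbacb  b
    1  aacddbbacb$  $
    2  acb$aacddbb  b
    3  acddbbacb$a  a
    4  b$aacddbbac  c
    5  bacb$aacddb  b
    6  bbacb$aacdd  d
    7  cb$aacddbba  a
    8  cddbbacb$aa  a
    9  dbbacb$aacd  d
   10  ddbbacb$aac  c

b$bacbdaadc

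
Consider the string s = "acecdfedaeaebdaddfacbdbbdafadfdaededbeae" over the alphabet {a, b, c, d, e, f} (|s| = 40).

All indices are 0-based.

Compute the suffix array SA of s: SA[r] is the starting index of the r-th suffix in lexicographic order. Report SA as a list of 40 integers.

[18, 0, 14, 27, 38, 8, 10, 31, 25, 22, 12, 23, 20, 36, 19, 3, 1, 13, 7, 30, 24, 21, 35, 15, 33, 16, 28, 4, 39, 37, 9, 11, 2, 6, 34, 32, 17, 26, 29, 5]

rank→(start, suffix):
  0 → (18, 'acbdbbdafadfdaededbeae')
  1 → (0, 'acecdfedaeaebdaddfacbdbbdafadfdaededbeae')
  2 → (14, 'addfacbdbbdafadfdaededbeae')
  3 → (27, 'adfdaededbeae')
  4 → (38, 'ae')
  5 → (8, 'aeaebdaddfacbdbbdafadfdaededbeae')
  6 → (10, 'aebdaddfacbdbbdafadfdaededbeae')
  7 → (31, 'aededbeae')
  8 → (25, 'afadfdaededbeae')
  9 → (22, 'bbdafadfdaededbeae')
  10 → (12, 'bdaddfacbdbbdafadfdaededbeae')
  11 → (23, 'bdafadfdaededbeae')
  12 → (20, 'bdbbdafadfdaededbeae')
  13 → (36, 'beae')
  14 → (19, 'cbdbbdafadfdaededbeae')
  15 → (3, 'cdfedaeaebdaddfacbdbbdafadfdaededbeae')
  16 → (1, 'cecdfedaeaebdaddfacbdbbdafadfdaededbeae')
  17 → (13, 'daddfacbdbbdafadfdaededbeae')
  18 → (7, 'daeaebdaddfacbdbbdafadfdaededbeae')
  19 → (30, 'daededbeae')
  20 → (24, 'dafadfdaededbeae')
  21 → (21, 'dbbdafadfdaededbeae')
  22 → (35, 'dbeae')
  23 → (15, 'ddfacbdbbdafadfdaededbeae')
  24 → (33, 'dedbeae')
  25 → (16, 'dfacbdbbdafadfdaededbeae')
  26 → (28, 'dfdaededbeae')
  27 → (4, 'dfedaeaebdaddfacbdbbdafadfdaededbeae')
  28 → (39, 'e')
  29 → (37, 'eae')
  30 → (9, 'eaebdaddfacbdbbdafadfdaededbeae')
  31 → (11, 'ebdaddfacbdbbdafadfdaededbeae')
  32 → (2, 'ecdfedaeaebdaddfacbdbbdafadfdaededbeae')
  33 → (6, 'edaeaebdaddfacbdbbdafadfdaededbeae')
  34 → (34, 'edbeae')
  35 → (32, 'ededbeae')
  36 → (17, 'facbdbbdafadfdaededbeae')
  37 → (26, 'fadfdaededbeae')
  38 → (29, 'fdaededbeae')
  39 → (5, 'fedaeaebdaddfacbdbbdafadfdaededbeae')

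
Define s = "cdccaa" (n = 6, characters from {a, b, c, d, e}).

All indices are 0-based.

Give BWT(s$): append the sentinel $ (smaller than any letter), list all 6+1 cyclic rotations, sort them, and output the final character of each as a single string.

rank  rotation last
    0  $cdccaa  a
    1  a$cdcca  a
    2  aa$cdcc  c
    3  caa$cdc  c
    4  ccaa$cd  d
    5  cdccaa$  $
    6  dccaa$c  c

aaccd$c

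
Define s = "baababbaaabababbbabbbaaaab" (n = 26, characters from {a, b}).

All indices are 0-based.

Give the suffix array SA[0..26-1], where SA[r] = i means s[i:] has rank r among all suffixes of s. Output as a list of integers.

rank | idx | suffix
   0 |  21 | aaaab
   1 |  22 | aaab
   2 |   7 | aaabababbbabbbaaaab
   3 |  23 | aab
   4 |   8 | aabababbbabbbaaaab
   5 |   1 | aababbaaabababbbabbbaaaab
   6 |  24 | ab
   7 |   9 | abababbbabbbaaaab
   8 |   2 | ababbaaabababbbabbbaaaab
   9 |  11 | ababbbabbbaaaab
  10 |   4 | abbaaabababbbabbbaaaab
  11 |  17 | abbbaaaab
  12 |  13 | abbbabbbaaaab
  13 |  25 | b
  14 |  20 | baaaab
  15 |   6 | baaabababbbabbbaaaab
  16 |   0 | baababbaaabababbbabbbaaaab
  17 |  10 | bababbbabbbaaaab
  18 |   3 | babbaaabababbbabbbaaaab
  19 |  16 | babbbaaaab
  20 |  12 | babbbabbbaaaab
  21 |  19 | bbaaaab
  22 |   5 | bbaaabababbbabbbaaaab
  23 |  15 | bbabbbaaaab
  24 |  18 | bbbaaaab
  25 |  14 | bbbabbbaaaab

[21, 22, 7, 23, 8, 1, 24, 9, 2, 11, 4, 17, 13, 25, 20, 6, 0, 10, 3, 16, 12, 19, 5, 15, 18, 14]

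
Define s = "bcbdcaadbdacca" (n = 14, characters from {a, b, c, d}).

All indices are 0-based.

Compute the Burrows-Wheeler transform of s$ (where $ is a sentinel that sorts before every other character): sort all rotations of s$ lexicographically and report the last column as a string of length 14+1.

rank  rotation         last
    0  $bcbdcaadbdacca  a
    1  a$bcbdcaadbdacc  c
    2  aadbdacca$bcbdc  c
    3  acca$bcbdcaadbd  d
    4  adbdacca$bcbdca  a
    5  bcbdcaadbdacca$  $
    6  bdacca$bcbdcaad  d
    7  bdcaadbdacca$bc  c
    8  ca$bcbdcaadbdac  c
    9  caadbdacca$bcbd  d
   10  cbdcaadbdacca$b  b
   11  cca$bcbdcaadbda  a
   12  dacca$bcbdcaadb  b
   13  dbdacca$bcbdcaa  a
   14  dcaadbdacca$bcb  b

accda$dccdbabab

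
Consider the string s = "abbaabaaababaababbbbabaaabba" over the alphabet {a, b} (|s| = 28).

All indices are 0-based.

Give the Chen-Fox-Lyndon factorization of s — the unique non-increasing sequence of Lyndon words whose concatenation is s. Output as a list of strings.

["abb", "aab", "aaababaababbbbabaaabb", "a"]

emit factor 1: 'abb' (i=0, period=3)
emit factor 2: 'aab' (i=3, period=3)
emit factor 3: 'aaababaababbbbabaaabb' (i=6, period=21)
emit factor 4: 'a' (i=27, period=1)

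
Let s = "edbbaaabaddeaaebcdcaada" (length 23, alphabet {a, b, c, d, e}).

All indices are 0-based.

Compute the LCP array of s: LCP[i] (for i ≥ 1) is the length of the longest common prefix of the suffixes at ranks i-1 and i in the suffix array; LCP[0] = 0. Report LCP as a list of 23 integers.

rank→(start, suffix):
  0 → (22, 'a')
  1 → (4, 'aaabaddeaaebcdcaada')
  2 → (5, 'aabaddeaaebcdcaada')
  3 → (19, 'aada')
  4 → (12, 'aaebcdcaada')
  5 → (6, 'abaddeaaebcdcaada')
  6 → (20, 'ada')
  7 → (8, 'addeaaebcdcaada')
  8 → (13, 'aebcdcaada')
  9 → (3, 'baaabaddeaaebcdcaada')
  10 → (7, 'baddeaaebcdcaada')
  11 → (2, 'bbaaabaddeaaebcdcaada')
  12 → (15, 'bcdcaada')
  13 → (18, 'caada')
  14 → (16, 'cdcaada')
  15 → (21, 'da')
  16 → (1, 'dbbaaabaddeaaebcdcaada')
  17 → (17, 'dcaada')
  18 → (9, 'ddeaaebcdcaada')
  19 → (10, 'deaaebcdcaada')
  20 → (11, 'eaaebcdcaada')
  21 → (14, 'ebcdcaada')
  22 → (0, 'edbbaaabaddeaaebcdcaada')

SA = [22, 4, 5, 19, 12, 6, 20, 8, 13, 3, 7, 2, 15, 18, 16, 21, 1, 17, 9, 10, 11, 14, 0]
rank  pair      lcp
   1  s[22:],s[4:]  1  'a'
   2  s[4:],s[5:]  2  'aa'
   3  s[5:],s[19:]  2  'aa'
   4  s[19:],s[12:]  2  'aa'
   5  s[12:],s[6:]  1  'a'
   6  s[6:],s[20:]  1  'a'
   7  s[20:],s[8:]  2  'ad'
   8  s[8:],s[13:]  1  'a'
   9  s[13:],s[3:]  0  ''
  10  s[3:],s[7:]  2  'ba'
  11  s[7:],s[2:]  1  'b'
  12  s[2:],s[15:]  1  'b'
  13  s[15:],s[18:]  0  ''
  14  s[18:],s[16:]  1  'c'
  15  s[16:],s[21:]  0  ''
  16  s[21:],s[1:]  1  'd'
  17  s[1:],s[17:]  1  'd'
  18  s[17:],s[9:]  1  'd'
  19  s[9:],s[10:]  1  'd'
  20  s[10:],s[11:]  0  ''
  21  s[11:],s[14:]  1  'e'
  22  s[14:],s[0:]  1  'e'

[0, 1, 2, 2, 2, 1, 1, 2, 1, 0, 2, 1, 1, 0, 1, 0, 1, 1, 1, 1, 0, 1, 1]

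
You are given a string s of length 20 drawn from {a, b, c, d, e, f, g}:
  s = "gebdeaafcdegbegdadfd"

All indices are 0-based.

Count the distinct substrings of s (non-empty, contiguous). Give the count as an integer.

195

rank | idx | suffix
   0 |   5 | aafcdegbegdadfd
   1 |  16 | adfd
   2 |   6 | afcdegbegdadfd
   3 |   2 | bdeaafcdegbegdadfd
   4 |  12 | begdadfd
   5 |   8 | cdegbegdadfd
   6 |  19 | d
   7 |  15 | dadfd
   8 |   3 | deaafcdegbegdadfd
   9 |   9 | degbegdadfd
  10 |  17 | dfd
  11 |   4 | eaafcdegbegdadfd
  12 |   1 | ebdeaafcdegbegdadfd
  13 |  10 | egbegdadfd
  14 |  13 | egdadfd
  15 |   7 | fcdegbegdadfd
  16 |  18 | fd
  17 |  11 | gbegdadfd
  18 |  14 | gdadfd
  19 |   0 | gebdeaafcdegbegdadfd

SA = [5, 16, 6, 2, 12, 8, 19, 15, 3, 9, 17, 4, 1, 10, 13, 7, 18, 11, 14, 0]
i: (SA[i-1],SA[i]) lcp shared
  1: (5,16) 1 'a'
  2: (16,6) 1 'a'
  3: (6,2) 0 ''
  4: (2,12) 1 'b'
  5: (12,8) 0 ''
  6: (8,19) 0 ''
  7: (19,15) 1 'd'
  8: (15,3) 1 'd'
  9: (3,9) 2 'de'
  10: (9,17) 1 'd'
  11: (17,4) 0 ''
  12: (4,1) 1 'e'
  13: (1,10) 1 'e'
  14: (10,13) 2 'eg'
  15: (13,7) 0 ''
  16: (7,18) 1 'f'
  17: (18,11) 0 ''
  18: (11,14) 1 'g'
  19: (14,0) 1 'g'

n(n+1)/2 = 20·21/2 = 210
Σ LCP = 0 + 1 + 1 + 0 + 1 + 0 + 0 + 1 + 1 + 2 + 1 + 0 + 1 + 1 + 2 + 0 + 1 + 0 + 1 + 1 = 15
distinct = 210 − 15 = 195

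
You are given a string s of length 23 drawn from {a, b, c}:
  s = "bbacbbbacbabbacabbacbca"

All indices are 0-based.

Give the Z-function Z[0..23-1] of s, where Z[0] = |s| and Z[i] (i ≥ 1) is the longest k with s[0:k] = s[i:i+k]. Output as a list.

[23, 1, 0, 0, 2, 5, 1, 0, 0, 1, 0, 4, 1, 0, 0, 0, 5, 1, 0, 0, 1, 0, 0]

Z[0]=23
i=1: i≥r, start 0; Z[1]=1 scan→box=[1,2)
i=2: i≥r, start 0; Z[2]=0
i=3: i≥r, start 0; Z[3]=0
i=4: i≥r, start 0; Z[4]=2 scan→box=[4,6)
i=5: min(r-i=1, Z[1]=1)=1; Z[5]=5 scan→box=[5,10)
i=6: min(r-i=4, Z[1]=1)=1; Z[6]=1
i=7: min(r-i=3, Z[2]=0)=0; Z[7]=0
i=8: min(r-i=2, Z[3]=0)=0; Z[8]=0
i=9: min(r-i=1, Z[4]=2)=1; Z[9]=1
i=10: i≥r, start 0; Z[10]=0
i=11: i≥r, start 0; Z[11]=4 scan→box=[11,15)
i=12: min(r-i=3, Z[1]=1)=1; Z[12]=1
i=13: min(r-i=2, Z[2]=0)=0; Z[13]=0
i=14: min(r-i=1, Z[3]=0)=0; Z[14]=0
i=15: i≥r, start 0; Z[15]=0
i=16: i≥r, start 0; Z[16]=5 scan→box=[16,21)
i=17: min(r-i=4, Z[1]=1)=1; Z[17]=1
i=18: min(r-i=3, Z[2]=0)=0; Z[18]=0
i=19: min(r-i=2, Z[3]=0)=0; Z[19]=0
i=20: min(r-i=1, Z[4]=2)=1; Z[20]=1
i=21: i≥r, start 0; Z[21]=0
i=22: i≥r, start 0; Z[22]=0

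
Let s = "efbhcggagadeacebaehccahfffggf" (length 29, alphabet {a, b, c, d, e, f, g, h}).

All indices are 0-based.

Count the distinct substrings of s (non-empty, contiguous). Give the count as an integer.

sorted suffixes:
  #0 SA[0]=12  'acebaehccahfffggf'
  #1 SA[1]=9  'adeacebaehccahfffggf'
  #2 SA[2]=16  'aehccahfffggf'
  #3 SA[3]=7  'agadeacebaehccahfffggf'
  #4 SA[4]=21  'ahfffggf'
  #5 SA[5]=15  'baehccahfffggf'
  #6 SA[6]=2  'bhcggagadeacebaehccahfffggf'
  #7 SA[7]=20  'cahfffggf'
  #8 SA[8]=19  'ccahfffggf'
  #9 SA[9]=13  'cebaehccahfffggf'
  #10 SA[10]=4  'cggagadeacebaehccahfffggf'
  #11 SA[11]=10  'deacebaehccahfffggf'
  #12 SA[12]=11  'eacebaehccahfffggf'
  #13 SA[13]=14  'ebaehccahfffggf'
  #14 SA[14]=0  'efbhcggagadeacebaehccahfffggf'
  #15 SA[15]=17  'ehccahfffggf'
  #16 SA[16]=28  'f'
  #17 SA[17]=1  'fbhcggagadeacebaehccahfffggf'
  #18 SA[18]=23  'fffggf'
  #19 SA[19]=24  'ffggf'
  #20 SA[20]=25  'fggf'
  #21 SA[21]=8  'gadeacebaehccahfffggf'
  #22 SA[22]=6  'gagadeacebaehccahfffggf'
  #23 SA[23]=27  'gf'
  #24 SA[24]=5  'ggagadeacebaehccahfffggf'
  #25 SA[25]=26  'ggf'
  #26 SA[26]=18  'hccahfffggf'
  #27 SA[27]=3  'hcggagadeacebaehccahfffggf'
  #28 SA[28]=22  'hfffggf'

SA = [12, 9, 16, 7, 21, 15, 2, 20, 19, 13, 4, 10, 11, 14, 0, 17, 28, 1, 23, 24, 25, 8, 6, 27, 5, 26, 18, 3, 22]
rank  pair      lcp
   1  s[12:],s[9:]  1  'a'
   2  s[9:],s[16:]  1  'a'
   3  s[16:],s[7:]  1  'a'
   4  s[7:],s[21:]  1  'a'
   5  s[21:],s[15:]  0  ''
   6  s[15:],s[2:]  1  'b'
   7  s[2:],s[20:]  0  ''
   8  s[20:],s[19:]  1  'c'
   9  s[19:],s[13:]  1  'c'
  10  s[13:],s[4:]  1  'c'
  11  s[4:],s[10:]  0  ''
  12  s[10:],s[11:]  0  ''
  13  s[11:],s[14:]  1  'e'
  14  s[14:],s[0:]  1  'e'
  15  s[0:],s[17:]  1  'e'
  16  s[17:],s[28:]  0  ''
  17  s[28:],s[1:]  1  'f'
  18  s[1:],s[23:]  1  'f'
  19  s[23:],s[24:]  2  'ff'
  20  s[24:],s[25:]  1  'f'
  21  s[25:],s[8:]  0  ''
  22  s[8:],s[6:]  2  'ga'
  23  s[6:],s[27:]  1  'g'
  24  s[27:],s[5:]  1  'g'
  25  s[5:],s[26:]  2  'gg'
  26  s[26:],s[18:]  0  ''
  27  s[18:],s[3:]  2  'hc'
  28  s[3:],s[22:]  1  'h'

n(n+1)/2 = 29·30/2 = 435
Σ LCP = 0 + 1 + 1 + 1 + 1 + 0 + 1 + 0 + 1 + 1 + 1 + 0 + 0 + 1 + 1 + 1 + 0 + 1 + 1 + 2 + 1 + 0 + 2 + 1 + 1 + 2 + 0 + 2 + 1 = 25
distinct = 435 − 25 = 410

410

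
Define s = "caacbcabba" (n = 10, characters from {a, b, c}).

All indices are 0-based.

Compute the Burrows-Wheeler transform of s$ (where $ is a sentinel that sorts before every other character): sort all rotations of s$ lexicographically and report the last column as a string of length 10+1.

abccabac$ba

rank  rotation     last
    0  $caacbcabba  a
    1  a$caacbcabb  b
    2  aacbcabba$c  c
    3  abba$caacbc  c
    4  acbcabba$ca  a
    5  ba$caacbcab  b
    6  bba$caacbca  a
    7  bcabba$caac  c
    8  caacbcabba$  $
    9  cabba$caacb  b
   10  cbcabba$caa  a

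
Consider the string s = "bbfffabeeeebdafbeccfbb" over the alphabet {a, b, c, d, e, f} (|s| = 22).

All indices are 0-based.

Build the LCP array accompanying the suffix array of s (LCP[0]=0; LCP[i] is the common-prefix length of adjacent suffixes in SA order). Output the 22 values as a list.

sorted suffixes:
  #0 SA[0]=5  'abeeeebdafbeccfbb'
  #1 SA[1]=13  'afbeccfbb'
  #2 SA[2]=21  'b'
  #3 SA[3]=20  'bb'
  #4 SA[4]=0  'bbfffabeeeebdafbeccfbb'
  #5 SA[5]=11  'bdafbeccfbb'
  #6 SA[6]=15  'beccfbb'
  #7 SA[7]=6  'beeeebdafbeccfbb'
  #8 SA[8]=1  'bfffabeeeebdafbeccfbb'
  #9 SA[9]=17  'ccfbb'
  #10 SA[10]=18  'cfbb'
  #11 SA[11]=12  'dafbeccfbb'
  #12 SA[12]=10  'ebdafbeccfbb'
  #13 SA[13]=16  'eccfbb'
  #14 SA[14]=9  'eebdafbeccfbb'
  #15 SA[15]=8  'eeebdafbeccfbb'
  #16 SA[16]=7  'eeeebdafbeccfbb'
  #17 SA[17]=4  'fabeeeebdafbeccfbb'
  #18 SA[18]=19  'fbb'
  #19 SA[19]=14  'fbeccfbb'
  #20 SA[20]=3  'ffabeeeebdafbeccfbb'
  #21 SA[21]=2  'fffabeeeebdafbeccfbb'

SA = [5, 13, 21, 20, 0, 11, 15, 6, 1, 17, 18, 12, 10, 16, 9, 8, 7, 4, 19, 14, 3, 2]
rank  pair      lcp
   1  s[5:],s[13:]  1  'a'
   2  s[13:],s[21:]  0  ''
   3  s[21:],s[20:]  1  'b'
   4  s[20:],s[0:]  2  'bb'
   5  s[0:],s[11:]  1  'b'
   6  s[11:],s[15:]  1  'b'
   7  s[15:],s[6:]  2  'be'
   8  s[6:],s[1:]  1  'b'
   9  s[1:],s[17:]  0  ''
  10  s[17:],s[18:]  1  'c'
  11  s[18:],s[12:]  0  ''
  12  s[12:],s[10:]  0  ''
  13  s[10:],s[16:]  1  'e'
  14  s[16:],s[9:]  1  'e'
  15  s[9:],s[8:]  2  'ee'
  16  s[8:],s[7:]  3  'eee'
  17  s[7:],s[4:]  0  ''
  18  s[4:],s[19:]  1  'f'
  19  s[19:],s[14:]  2  'fb'
  20  s[14:],s[3:]  1  'f'
  21  s[3:],s[2:]  2  'ff'

[0, 1, 0, 1, 2, 1, 1, 2, 1, 0, 1, 0, 0, 1, 1, 2, 3, 0, 1, 2, 1, 2]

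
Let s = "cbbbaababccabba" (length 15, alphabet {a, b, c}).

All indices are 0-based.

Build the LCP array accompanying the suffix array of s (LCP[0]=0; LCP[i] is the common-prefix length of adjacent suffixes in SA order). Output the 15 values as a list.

[0, 1, 1, 2, 2, 0, 2, 2, 1, 3, 2, 1, 0, 1, 1]

rank→(start, suffix):
  0 → (14, 'a')
  1 → (4, 'aababccabba')
  2 → (5, 'ababccabba')
  3 → (11, 'abba')
  4 → (7, 'abccabba')
  5 → (13, 'ba')
  6 → (3, 'baababccabba')
  7 → (6, 'babccabba')
  8 → (12, 'bba')
  9 → (2, 'bbaababccabba')
  10 → (1, 'bbbaababccabba')
  11 → (8, 'bccabba')
  12 → (10, 'cabba')
  13 → (0, 'cbbbaababccabba')
  14 → (9, 'ccabba')

SA = [14, 4, 5, 11, 7, 13, 3, 6, 12, 2, 1, 8, 10, 0, 9]
rank  pair      lcp
   1  s[14:],s[4:]  1  'a'
   2  s[4:],s[5:]  1  'a'
   3  s[5:],s[11:]  2  'ab'
   4  s[11:],s[7:]  2  'ab'
   5  s[7:],s[13:]  0  ''
   6  s[13:],s[3:]  2  'ba'
   7  s[3:],s[6:]  2  'ba'
   8  s[6:],s[12:]  1  'b'
   9  s[12:],s[2:]  3  'bba'
  10  s[2:],s[1:]  2  'bb'
  11  s[1:],s[8:]  1  'b'
  12  s[8:],s[10:]  0  ''
  13  s[10:],s[0:]  1  'c'
  14  s[0:],s[9:]  1  'c'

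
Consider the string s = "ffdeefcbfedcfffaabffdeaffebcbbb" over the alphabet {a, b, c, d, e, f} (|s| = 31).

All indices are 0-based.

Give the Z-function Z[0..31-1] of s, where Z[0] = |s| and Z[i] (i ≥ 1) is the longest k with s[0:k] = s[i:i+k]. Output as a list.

[31, 1, 0, 0, 0, 1, 0, 0, 1, 0, 0, 0, 2, 2, 1, 0, 0, 0, 4, 1, 0, 0, 0, 2, 1, 0, 0, 0, 0, 0, 0]

Z[0]=31
i=1: i≥r, start 0; Z[1]=1 grow→box=[1,2)
i=2: i≥r, start 0; Z[2]=0
i=3: i≥r, start 0; Z[3]=0
i=4: i≥r, start 0; Z[4]=0
i=5: i≥r, start 0; Z[5]=1 grow→box=[5,6)
i=6: i≥r, start 0; Z[6]=0
i=7: i≥r, start 0; Z[7]=0
i=8: i≥r, start 0; Z[8]=1 grow→box=[8,9)
i=9: i≥r, start 0; Z[9]=0
i=10: i≥r, start 0; Z[10]=0
i=11: i≥r, start 0; Z[11]=0
i=12: i≥r, start 0; Z[12]=2 grow→box=[12,14)
i=13: min(r-i=1, Z[1]=1)=1; Z[13]=2 grow→box=[13,15)
i=14: min(r-i=1, Z[1]=1)=1; Z[14]=1
i=15: i≥r, start 0; Z[15]=0
i=16: i≥r, start 0; Z[16]=0
i=17: i≥r, start 0; Z[17]=0
i=18: i≥r, start 0; Z[18]=4 grow→box=[18,22)
i=19: min(r-i=3, Z[1]=1)=1; Z[19]=1
i=20: min(r-i=2, Z[2]=0)=0; Z[20]=0
i=21: min(r-i=1, Z[3]=0)=0; Z[21]=0
i=22: i≥r, start 0; Z[22]=0
i=23: i≥r, start 0; Z[23]=2 grow→box=[23,25)
i=24: min(r-i=1, Z[1]=1)=1; Z[24]=1
i=25: i≥r, start 0; Z[25]=0
i=26: i≥r, start 0; Z[26]=0
i=27: i≥r, start 0; Z[27]=0
i=28: i≥r, start 0; Z[28]=0
i=29: i≥r, start 0; Z[29]=0
i=30: i≥r, start 0; Z[30]=0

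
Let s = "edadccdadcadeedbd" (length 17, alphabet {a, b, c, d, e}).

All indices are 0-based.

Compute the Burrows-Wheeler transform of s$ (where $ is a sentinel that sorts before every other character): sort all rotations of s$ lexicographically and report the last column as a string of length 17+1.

rank  rotation            last
    0  $edadccdadcadeedbd  d
    1  adcadeedbd$edadccd  d
    2  adccdadcadeedbd$ed  d
    3  adeedbd$edadccdadc  c
    4  bd$edadccdadcadeed  d
    5  cadeedbd$edadccdad  d
    6  ccdadcadeedbd$edad  d
    7  cdadcadeedbd$edadc  c
    8  d$edadccdadcadeedb  b
    9  dadcadeedbd$edadcc  c
   10  dadccdadcadeedbd$e  e
   11  dbd$edadccdadcadee  e
   12  dcadeedbd$edadccda  a
   13  dccdadcadeedbd$eda  a
   14  deedbd$edadccdadca  a
   15  edadccdadcadeedbd$  $
   16  edbd$edadccdadcade  e
   17  eedbd$edadccdadcad  d

dddcdddcbceeaaa$ed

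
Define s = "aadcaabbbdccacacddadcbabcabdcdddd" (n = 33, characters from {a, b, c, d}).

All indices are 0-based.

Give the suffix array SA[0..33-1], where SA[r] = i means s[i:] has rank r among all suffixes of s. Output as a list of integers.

[4, 0, 5, 22, 25, 12, 14, 1, 18, 21, 6, 7, 23, 8, 26, 3, 24, 11, 13, 20, 10, 15, 28, 32, 17, 2, 19, 9, 27, 31, 16, 30, 29]

sorted suffixes:
  #0 SA[0]=4  'aabbbdccacacddadcbabcabdcdddd'
  #1 SA[1]=0  'aadcaabbbdccacacddadcbabcabdcdddd'
  #2 SA[2]=5  'abbbdccacacddadcbabcabdcdddd'
  #3 SA[3]=22  'abcabdcdddd'
  #4 SA[4]=25  'abdcdddd'
  #5 SA[5]=12  'acacddadcbabcabdcdddd'
  #6 SA[6]=14  'acddadcbabcabdcdddd'
  #7 SA[7]=1  'adcaabbbdccacacddadcbabcabdcdddd'
  #8 SA[8]=18  'adcbabcabdcdddd'
  #9 SA[9]=21  'babcabdcdddd'
  #10 SA[10]=6  'bbbdccacacddadcbabcabdcdddd'
  #11 SA[11]=7  'bbdccacacddadcbabcabdcdddd'
  #12 SA[12]=23  'bcabdcdddd'
  #13 SA[13]=8  'bdccacacddadcbabcabdcdddd'
  #14 SA[14]=26  'bdcdddd'
  #15 SA[15]=3  'caabbbdccacacddadcbabcabdcdddd'
  #16 SA[16]=24  'cabdcdddd'
  #17 SA[17]=11  'cacacddadcbabcabdcdddd'
  #18 SA[18]=13  'cacddadcbabcabdcdddd'
  #19 SA[19]=20  'cbabcabdcdddd'
  #20 SA[20]=10  'ccacacddadcbabcabdcdddd'
  #21 SA[21]=15  'cddadcbabcabdcdddd'
  #22 SA[22]=28  'cdddd'
  #23 SA[23]=32  'd'
  #24 SA[24]=17  'dadcbabcabdcdddd'
  #25 SA[25]=2  'dcaabbbdccacacddadcbabcabdcdddd'
  #26 SA[26]=19  'dcbabcabdcdddd'
  #27 SA[27]=9  'dccacacddadcbabcabdcdddd'
  #28 SA[28]=27  'dcdddd'
  #29 SA[29]=31  'dd'
  #30 SA[30]=16  'ddadcbabcabdcdddd'
  #31 SA[31]=30  'ddd'
  #32 SA[32]=29  'dddd'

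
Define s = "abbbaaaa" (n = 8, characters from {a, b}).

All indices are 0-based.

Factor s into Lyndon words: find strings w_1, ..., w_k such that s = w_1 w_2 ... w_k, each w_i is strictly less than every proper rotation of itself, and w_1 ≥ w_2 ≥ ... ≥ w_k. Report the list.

["abbb", "a", "a", "a", "a"]

emit factor 1: 'abbb' (i=0, period=4)
emit factor 2: 'a' (i=4, period=1)
emit factor 3: 'a' (i=5, period=1)
emit factor 4: 'a' (i=6, period=1)
emit factor 5: 'a' (i=7, period=1)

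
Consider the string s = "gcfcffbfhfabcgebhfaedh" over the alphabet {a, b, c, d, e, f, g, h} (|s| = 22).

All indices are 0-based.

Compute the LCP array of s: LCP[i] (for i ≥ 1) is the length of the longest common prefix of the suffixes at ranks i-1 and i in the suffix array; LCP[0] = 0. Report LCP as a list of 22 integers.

rank | idx | suffix
   0 |  10 | abcgebhfaedh
   1 |  18 | aedh
   2 |  11 | bcgebhfaedh
   3 |   6 | bfhfabcgebhfaedh
   4 |  15 | bhfaedh
   5 |   1 | cfcffbfhfabcgebhfaedh
   6 |   3 | cffbfhfabcgebhfaedh
   7 |  12 | cgebhfaedh
   8 |  20 | dh
   9 |  14 | ebhfaedh
  10 |  19 | edh
  11 |   9 | fabcgebhfaedh
  12 |  17 | faedh
  13 |   5 | fbfhfabcgebhfaedh
  14 |   2 | fcffbfhfabcgebhfaedh
  15 |   4 | ffbfhfabcgebhfaedh
  16 |   7 | fhfabcgebhfaedh
  17 |   0 | gcfcffbfhfabcgebhfaedh
  18 |  13 | gebhfaedh
  19 |  21 | h
  20 |   8 | hfabcgebhfaedh
  21 |  16 | hfaedh

SA = [10, 18, 11, 6, 15, 1, 3, 12, 20, 14, 19, 9, 17, 5, 2, 4, 7, 0, 13, 21, 8, 16]
[i] adj suffixes → lcp
  [1] 10/18 → 1 ('a')
  [2] 18/11 → 0 ('')
  [3] 11/6 → 1 ('b')
  [4] 6/15 → 1 ('b')
  [5] 15/1 → 0 ('')
  [6] 1/3 → 2 ('cf')
  [7] 3/12 → 1 ('c')
  [8] 12/20 → 0 ('')
  [9] 20/14 → 0 ('')
  [10] 14/19 → 1 ('e')
  [11] 19/9 → 0 ('')
  [12] 9/17 → 2 ('fa')
  [13] 17/5 → 1 ('f')
  [14] 5/2 → 1 ('f')
  [15] 2/4 → 1 ('f')
  [16] 4/7 → 1 ('f')
  [17] 7/0 → 0 ('')
  [18] 0/13 → 1 ('g')
  [19] 13/21 → 0 ('')
  [20] 21/8 → 1 ('h')
  [21] 8/16 → 3 ('hfa')

[0, 1, 0, 1, 1, 0, 2, 1, 0, 0, 1, 0, 2, 1, 1, 1, 1, 0, 1, 0, 1, 3]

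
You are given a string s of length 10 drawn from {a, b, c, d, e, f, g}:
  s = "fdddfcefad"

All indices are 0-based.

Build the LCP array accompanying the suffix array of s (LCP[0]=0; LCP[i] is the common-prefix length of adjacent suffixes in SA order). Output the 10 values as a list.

rank→(start, suffix):
  0 → (8, 'ad')
  1 → (5, 'cefad')
  2 → (9, 'd')
  3 → (1, 'dddfcefad')
  4 → (2, 'ddfcefad')
  5 → (3, 'dfcefad')
  6 → (6, 'efad')
  7 → (7, 'fad')
  8 → (4, 'fcefad')
  9 → (0, 'fdddfcefad')

SA = [8, 5, 9, 1, 2, 3, 6, 7, 4, 0]
i: (SA[i-1],SA[i]) lcp shared
  1: (8,5) 0 ''
  2: (5,9) 0 ''
  3: (9,1) 1 'd'
  4: (1,2) 2 'dd'
  5: (2,3) 1 'd'
  6: (3,6) 0 ''
  7: (6,7) 0 ''
  8: (7,4) 1 'f'
  9: (4,0) 1 'f'

[0, 0, 0, 1, 2, 1, 0, 0, 1, 1]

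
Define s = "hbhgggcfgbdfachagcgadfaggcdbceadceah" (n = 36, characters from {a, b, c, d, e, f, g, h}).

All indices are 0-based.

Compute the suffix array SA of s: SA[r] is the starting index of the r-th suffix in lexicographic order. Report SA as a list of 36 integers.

rank | idx | suffix
   0 |  12 | achagcgadfaggcdbceadceah
   1 |  30 | adceah
   2 |  19 | adfaggcdbceadceah
   3 |  15 | agcgadfaggcdbceadceah
   4 |  22 | aggcdbceadceah
   5 |  34 | ah
   6 |  27 | bceadceah
   7 |   9 | bdfachagcgadfaggcdbceadceah
   8 |   1 | bhgggcfgbdfachagcgadfaggcdbceadceah
   9 |  25 | cdbceadceah
  10 |  28 | ceadceah
  11 |  32 | ceah
  12 |   6 | cfgbdfachagcgadfaggcdbceadceah
  13 |  17 | cgadfaggcdbceadceah
  14 |  13 | chagcgadfaggcdbceadceah
  15 |  26 | dbceadceah
  16 |  31 | dceah
  17 |  10 | dfachagcgadfaggcdbceadceah
  18 |  20 | dfaggcdbceadceah
  19 |  29 | eadceah
  20 |  33 | eah
  21 |  11 | fachagcgadfaggcdbceadceah
  22 |  21 | faggcdbceadceah
  23 |   7 | fgbdfachagcgadfaggcdbceadceah
  24 |  18 | gadfaggcdbceadceah
  25 |   8 | gbdfachagcgadfaggcdbceadceah
  26 |  24 | gcdbceadceah
  27 |   5 | gcfgbdfachagcgadfaggcdbceadceah
  28 |  16 | gcgadfaggcdbceadceah
  29 |  23 | ggcdbceadceah
  30 |   4 | ggcfgbdfachagcgadfaggcdbceadceah
  31 |   3 | gggcfgbdfachagcgadfaggcdbceadceah
  32 |  35 | h
  33 |  14 | hagcgadfaggcdbceadceah
  34 |   0 | hbhgggcfgbdfachagcgadfaggcdbceadceah
  35 |   2 | hgggcfgbdfachagcgadfaggcdbceadceah

[12, 30, 19, 15, 22, 34, 27, 9, 1, 25, 28, 32, 6, 17, 13, 26, 31, 10, 20, 29, 33, 11, 21, 7, 18, 8, 24, 5, 16, 23, 4, 3, 35, 14, 0, 2]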